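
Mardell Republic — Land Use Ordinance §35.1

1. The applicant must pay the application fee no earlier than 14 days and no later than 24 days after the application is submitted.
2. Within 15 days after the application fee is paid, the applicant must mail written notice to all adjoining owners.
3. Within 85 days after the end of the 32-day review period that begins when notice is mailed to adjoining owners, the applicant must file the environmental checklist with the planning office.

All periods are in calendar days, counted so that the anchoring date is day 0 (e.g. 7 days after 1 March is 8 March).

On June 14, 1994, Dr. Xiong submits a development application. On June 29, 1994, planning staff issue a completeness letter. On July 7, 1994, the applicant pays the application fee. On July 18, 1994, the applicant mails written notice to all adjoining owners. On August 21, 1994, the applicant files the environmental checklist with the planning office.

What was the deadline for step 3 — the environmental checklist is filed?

Notice is mailed to adjoining owners on July 18, 1994; the 32-day review period therefore ends August 19, 1994, and step 3 runs from that date. 85 days after August 19, 1994 is November 12, 1994.

November 12, 1994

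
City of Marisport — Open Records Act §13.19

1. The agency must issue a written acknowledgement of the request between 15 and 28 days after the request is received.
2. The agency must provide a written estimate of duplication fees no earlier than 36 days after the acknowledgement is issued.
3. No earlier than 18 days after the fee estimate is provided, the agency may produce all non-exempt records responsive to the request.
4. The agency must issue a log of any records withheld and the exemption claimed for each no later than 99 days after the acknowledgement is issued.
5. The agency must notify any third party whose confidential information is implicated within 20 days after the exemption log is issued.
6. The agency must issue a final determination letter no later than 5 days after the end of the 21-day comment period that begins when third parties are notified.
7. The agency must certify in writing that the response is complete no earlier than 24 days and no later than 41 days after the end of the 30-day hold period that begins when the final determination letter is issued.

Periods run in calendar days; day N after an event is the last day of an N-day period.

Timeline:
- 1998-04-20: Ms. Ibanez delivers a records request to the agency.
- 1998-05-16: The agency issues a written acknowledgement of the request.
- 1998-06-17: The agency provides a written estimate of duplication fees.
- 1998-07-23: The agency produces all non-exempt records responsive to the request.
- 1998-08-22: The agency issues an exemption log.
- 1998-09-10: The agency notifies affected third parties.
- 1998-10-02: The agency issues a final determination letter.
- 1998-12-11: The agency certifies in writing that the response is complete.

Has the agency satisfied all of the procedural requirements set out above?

No

Step 1: the window is 15–28 days after 1998-04-20 (when the request is received), so 1998-05-05 through 1998-05-18; done 1998-05-16, which is between those dates.
Step 2: the earliest permitted date is 36 days after 1998-05-16 (when the acknowledgement is issued), i.e. 1998-06-21; acted on 1998-06-17, 4 days prematurely.
The procedure was therefore not followed at step 2.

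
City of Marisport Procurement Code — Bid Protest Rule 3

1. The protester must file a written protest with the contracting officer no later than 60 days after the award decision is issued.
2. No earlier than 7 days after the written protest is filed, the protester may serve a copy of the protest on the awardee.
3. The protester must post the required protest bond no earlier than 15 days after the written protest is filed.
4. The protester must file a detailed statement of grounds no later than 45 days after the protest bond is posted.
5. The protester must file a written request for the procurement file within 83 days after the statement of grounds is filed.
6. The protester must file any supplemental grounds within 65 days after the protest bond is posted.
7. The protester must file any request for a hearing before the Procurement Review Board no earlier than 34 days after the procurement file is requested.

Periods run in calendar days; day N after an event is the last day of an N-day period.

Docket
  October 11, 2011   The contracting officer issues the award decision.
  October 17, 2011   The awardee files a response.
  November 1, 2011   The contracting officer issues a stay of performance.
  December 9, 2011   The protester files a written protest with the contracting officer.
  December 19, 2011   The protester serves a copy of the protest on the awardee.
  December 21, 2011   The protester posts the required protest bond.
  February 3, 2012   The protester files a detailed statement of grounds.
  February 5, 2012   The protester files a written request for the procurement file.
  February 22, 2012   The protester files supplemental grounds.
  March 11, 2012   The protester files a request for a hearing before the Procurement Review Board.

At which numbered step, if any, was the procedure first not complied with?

Step 1: 60 days after October 11, 2011 (when the award decision is issued) is December 10, 2011; completed December 9, 2011, before the deadline.
Step 2: the earliest permitted date is 7 days after December 9, 2011 (when the written protest is filed), i.e. December 16, 2011; done December 19, 2011 — permitted.
Step 3: the earliest permitted date is 15 days after December 9, 2011 (when the written protest is filed), i.e. December 24, 2011; December 21, 2011 is 3 days before the earliest permitted date.

Step 3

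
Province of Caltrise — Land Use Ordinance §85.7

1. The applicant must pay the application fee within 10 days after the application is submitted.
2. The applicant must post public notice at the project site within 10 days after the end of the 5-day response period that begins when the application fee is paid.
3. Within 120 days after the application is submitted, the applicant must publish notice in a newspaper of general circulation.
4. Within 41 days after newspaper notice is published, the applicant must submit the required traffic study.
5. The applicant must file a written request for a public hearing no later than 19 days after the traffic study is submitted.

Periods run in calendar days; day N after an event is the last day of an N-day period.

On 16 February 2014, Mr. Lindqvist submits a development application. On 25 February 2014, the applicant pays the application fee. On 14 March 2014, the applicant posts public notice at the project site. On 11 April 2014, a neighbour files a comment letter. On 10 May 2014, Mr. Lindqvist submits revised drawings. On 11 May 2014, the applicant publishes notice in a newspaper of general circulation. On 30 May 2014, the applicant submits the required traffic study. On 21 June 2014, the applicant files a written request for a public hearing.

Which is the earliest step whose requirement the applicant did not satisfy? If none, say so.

Step 1 — counting 10 days from 16 February 2014 (when the application is submitted) gives a deadline of 26 February 2014; done 25 February 2014 — timely.
Step 2 — counting 10 days from 2 March 2014 (end of the 5-day response period, which began when the application fee is paid on 25 February 2014) gives a deadline of 12 March 2014; 14 March 2014 misses that deadline by 2 days.

Step 2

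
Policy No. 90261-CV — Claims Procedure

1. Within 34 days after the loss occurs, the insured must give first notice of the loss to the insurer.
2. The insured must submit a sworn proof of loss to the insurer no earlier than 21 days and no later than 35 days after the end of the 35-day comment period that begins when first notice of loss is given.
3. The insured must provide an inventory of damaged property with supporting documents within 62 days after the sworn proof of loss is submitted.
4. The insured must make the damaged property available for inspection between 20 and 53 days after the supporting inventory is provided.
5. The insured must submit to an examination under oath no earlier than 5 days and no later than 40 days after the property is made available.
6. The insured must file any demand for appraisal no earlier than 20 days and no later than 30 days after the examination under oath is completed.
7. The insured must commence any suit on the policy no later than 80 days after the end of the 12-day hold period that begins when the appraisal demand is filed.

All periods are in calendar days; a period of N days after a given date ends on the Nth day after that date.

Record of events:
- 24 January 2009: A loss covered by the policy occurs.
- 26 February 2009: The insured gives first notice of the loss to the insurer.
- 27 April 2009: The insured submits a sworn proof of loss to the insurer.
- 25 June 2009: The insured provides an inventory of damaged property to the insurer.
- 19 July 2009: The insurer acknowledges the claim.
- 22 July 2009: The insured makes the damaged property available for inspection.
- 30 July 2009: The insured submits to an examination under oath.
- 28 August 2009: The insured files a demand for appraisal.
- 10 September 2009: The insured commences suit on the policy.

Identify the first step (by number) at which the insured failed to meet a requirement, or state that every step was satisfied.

None — every step was satisfied

(1) due by 24 January 2009 + 34 days = 27 February 2009; completed 26 February 2009, before the deadline.
(2) the permitted window runs from 2 April 2009 + 21 = 23 April 2009 to 2 April 2009 + 35 = 7 May 2009; done 27 April 2009, which is between those dates.
(3) due by 27 April 2009 + 62 days = 28 June 2009; 25 June 2009 is within that limit.
(4) the permitted window runs from 25 June 2009 + 20 = 15 July 2009 to 25 June 2009 + 53 = 17 August 2009; done 22 July 2009 — within the window.
(5) the permitted window runs from 22 July 2009 + 5 = 27 July 2009 to 22 July 2009 + 40 = 31 August 2009; done 30 July 2009, which is between those dates.
(6) the permitted window runs from 30 July 2009 + 20 = 19 August 2009 to 30 July 2009 + 30 = 29 August 2009; done 28 August 2009, which is between those dates.
(7) due by 9 September 2009 + 80 days = 28 November 2009; completed 10 September 2009, before the deadline.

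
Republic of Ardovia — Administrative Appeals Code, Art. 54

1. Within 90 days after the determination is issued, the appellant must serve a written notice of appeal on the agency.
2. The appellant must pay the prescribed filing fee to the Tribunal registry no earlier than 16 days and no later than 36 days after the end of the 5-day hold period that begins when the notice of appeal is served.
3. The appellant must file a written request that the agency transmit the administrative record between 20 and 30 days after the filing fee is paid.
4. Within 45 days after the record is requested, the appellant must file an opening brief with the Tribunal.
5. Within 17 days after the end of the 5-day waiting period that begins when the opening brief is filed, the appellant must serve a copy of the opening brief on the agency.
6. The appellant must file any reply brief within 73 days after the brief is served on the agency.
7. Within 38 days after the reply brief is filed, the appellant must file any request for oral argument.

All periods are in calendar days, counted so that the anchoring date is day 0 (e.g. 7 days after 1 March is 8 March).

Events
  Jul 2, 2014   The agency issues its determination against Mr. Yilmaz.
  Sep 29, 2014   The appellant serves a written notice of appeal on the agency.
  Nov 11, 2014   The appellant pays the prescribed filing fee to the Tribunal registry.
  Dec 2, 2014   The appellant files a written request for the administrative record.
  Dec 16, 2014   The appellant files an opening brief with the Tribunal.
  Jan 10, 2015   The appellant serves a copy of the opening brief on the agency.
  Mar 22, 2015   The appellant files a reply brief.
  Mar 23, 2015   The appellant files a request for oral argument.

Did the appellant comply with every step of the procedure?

Step 1: 90 days after Jul 2, 2014 (when the determination is issued) is Sep 30, 2014; Sep 29, 2014 is within that limit.
Step 2: the window is 16–36 days after Oct 4, 2014 (end of the 5-day hold period, which began when the notice of appeal is served on Sep 29, 2014), so Oct 20, 2014 through Nov 9, 2014; done Nov 11, 2014 — 2 days after the window closed.
The procedure was therefore not followed at step 2.

No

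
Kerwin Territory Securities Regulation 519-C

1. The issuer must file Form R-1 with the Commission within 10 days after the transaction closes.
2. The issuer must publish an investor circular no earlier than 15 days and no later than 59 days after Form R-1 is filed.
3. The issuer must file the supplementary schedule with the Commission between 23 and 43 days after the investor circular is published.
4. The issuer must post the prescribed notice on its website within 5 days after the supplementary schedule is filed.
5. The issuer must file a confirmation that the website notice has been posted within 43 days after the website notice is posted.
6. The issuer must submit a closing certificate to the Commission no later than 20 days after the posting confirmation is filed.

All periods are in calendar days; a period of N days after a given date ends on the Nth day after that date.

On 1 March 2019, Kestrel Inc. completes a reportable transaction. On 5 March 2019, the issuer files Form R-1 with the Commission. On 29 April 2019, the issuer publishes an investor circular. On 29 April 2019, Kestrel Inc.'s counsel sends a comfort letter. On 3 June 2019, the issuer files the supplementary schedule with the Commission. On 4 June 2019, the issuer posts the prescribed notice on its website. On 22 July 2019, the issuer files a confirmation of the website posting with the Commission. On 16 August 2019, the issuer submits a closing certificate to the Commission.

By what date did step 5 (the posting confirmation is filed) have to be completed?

17 July 2019

Step 5 runs from 4 June 2019, when the website notice is posted. 43 days after 4 June 2019 is 17 July 2019.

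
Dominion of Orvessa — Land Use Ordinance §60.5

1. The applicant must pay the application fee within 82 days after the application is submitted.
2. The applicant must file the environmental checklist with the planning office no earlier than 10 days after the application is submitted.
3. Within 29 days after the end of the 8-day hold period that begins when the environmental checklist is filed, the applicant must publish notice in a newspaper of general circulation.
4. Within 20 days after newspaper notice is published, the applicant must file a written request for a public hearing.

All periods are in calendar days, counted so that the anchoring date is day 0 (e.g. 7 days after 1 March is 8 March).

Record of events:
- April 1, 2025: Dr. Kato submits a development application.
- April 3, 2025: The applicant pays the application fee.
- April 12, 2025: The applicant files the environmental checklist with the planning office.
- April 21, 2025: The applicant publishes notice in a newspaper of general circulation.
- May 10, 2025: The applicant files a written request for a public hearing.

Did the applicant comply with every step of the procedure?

Step 1 — counting 82 days from April 1, 2025 (when the application is submitted) gives a deadline of June 22, 2025; done April 3, 2025 — timely.
Step 2 — must wait 10 days from April 1, 2025 (when the application is submitted), so not before April 11, 2025; done April 12, 2025 — permitted.
Step 3 — counting 29 days from April 20, 2025 (end of the 8-day hold period, which began when the environmental checklist is filed on April 12, 2025) gives a deadline of May 19, 2025; done April 21, 2025 — timely.
Step 4 — counting 20 days from April 21, 2025 (when newspaper notice is published) gives a deadline of May 11, 2025; done May 10, 2025 — timely.

Yes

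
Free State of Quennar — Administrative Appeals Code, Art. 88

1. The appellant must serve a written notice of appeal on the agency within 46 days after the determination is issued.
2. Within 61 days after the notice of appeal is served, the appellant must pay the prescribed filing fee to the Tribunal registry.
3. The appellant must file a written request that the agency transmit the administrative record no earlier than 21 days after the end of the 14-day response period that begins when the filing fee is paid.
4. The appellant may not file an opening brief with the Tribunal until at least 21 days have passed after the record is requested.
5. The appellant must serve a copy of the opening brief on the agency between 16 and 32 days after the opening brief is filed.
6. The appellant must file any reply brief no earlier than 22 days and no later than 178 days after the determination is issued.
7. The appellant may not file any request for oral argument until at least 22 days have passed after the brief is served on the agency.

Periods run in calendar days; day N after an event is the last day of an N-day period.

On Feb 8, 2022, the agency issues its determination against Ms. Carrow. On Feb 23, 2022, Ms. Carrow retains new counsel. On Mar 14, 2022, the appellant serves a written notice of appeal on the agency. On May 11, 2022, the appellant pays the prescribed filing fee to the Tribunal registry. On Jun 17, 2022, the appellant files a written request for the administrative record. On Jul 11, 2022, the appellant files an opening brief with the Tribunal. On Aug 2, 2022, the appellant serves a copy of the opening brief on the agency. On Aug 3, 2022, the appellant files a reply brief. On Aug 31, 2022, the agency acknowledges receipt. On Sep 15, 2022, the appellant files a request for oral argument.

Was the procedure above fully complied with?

Yes

(1) due by Feb 8, 2022 + 46 days = Mar 26, 2022; completed Mar 14, 2022, before the deadline.
(2) due by Mar 14, 2022 + 61 days = May 14, 2022; done May 11, 2022 — timely.
(3) permitted from May 25, 2022 + 21 days = Jun 15, 2022 onward; Jun 17, 2022 is on or after that date.
(4) permitted from Jun 17, 2022 + 21 days = Jul 8, 2022 onward; done Jul 11, 2022, after the minimum wait.
(5) the permitted window runs from Jul 11, 2022 + 16 = Jul 27, 2022 to Jul 11, 2022 + 32 = Aug 12, 2022; Aug 2, 2022 falls inside that range.
(6) the permitted window runs from Feb 8, 2022 + 22 = Mar 2, 2022 to Feb 8, 2022 + 178 = Aug 5, 2022; done Aug 3, 2022, which is between those dates.
(7) permitted from Aug 2, 2022 + 22 days = Aug 24, 2022 onward; done Sep 15, 2022 — permitted.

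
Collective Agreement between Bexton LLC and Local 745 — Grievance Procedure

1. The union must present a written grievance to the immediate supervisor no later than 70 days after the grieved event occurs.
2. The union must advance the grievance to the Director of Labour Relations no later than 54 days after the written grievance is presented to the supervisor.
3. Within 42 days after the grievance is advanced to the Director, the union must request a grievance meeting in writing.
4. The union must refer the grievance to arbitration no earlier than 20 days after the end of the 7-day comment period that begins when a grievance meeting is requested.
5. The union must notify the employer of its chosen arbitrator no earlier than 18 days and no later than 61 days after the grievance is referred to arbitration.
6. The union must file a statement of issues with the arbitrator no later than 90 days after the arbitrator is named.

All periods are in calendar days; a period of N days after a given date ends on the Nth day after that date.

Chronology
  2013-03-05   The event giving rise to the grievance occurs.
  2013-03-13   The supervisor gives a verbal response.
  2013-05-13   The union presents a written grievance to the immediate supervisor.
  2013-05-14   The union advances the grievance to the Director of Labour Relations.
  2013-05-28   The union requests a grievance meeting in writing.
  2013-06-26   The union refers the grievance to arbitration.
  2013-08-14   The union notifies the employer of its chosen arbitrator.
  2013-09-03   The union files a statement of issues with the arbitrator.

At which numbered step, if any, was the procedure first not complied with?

None — every step was satisfied

Step 1: 70 days after 2013-03-05 (when the grieved event occurs) is 2013-05-14; 2013-05-13 is within that limit.
Step 2: 54 days after 2013-05-13 (when the written grievance is presented to the supervisor) is 2013-07-06; 2013-05-14 is within that limit.
Step 3: 42 days after 2013-05-14 (when the grievance is advanced to the Director) is 2013-06-25; completed 2013-05-28, before the deadline.
Step 4: the earliest permitted date is 20 days after 2013-06-04 (end of the 7-day comment period, which began when a grievance meeting is requested on 2013-05-28), i.e. 2013-06-24; 2013-06-26 is on or after that date.
Step 5: the window is 18–61 days after 2013-06-26 (when the grievance is referred to arbitration), so 2013-07-14 through 2013-08-26; done 2013-08-14 — within the window.
Step 6: 90 days after 2013-08-14 (when the arbitrator is named) is 2013-11-12; 2013-09-03 is within that limit.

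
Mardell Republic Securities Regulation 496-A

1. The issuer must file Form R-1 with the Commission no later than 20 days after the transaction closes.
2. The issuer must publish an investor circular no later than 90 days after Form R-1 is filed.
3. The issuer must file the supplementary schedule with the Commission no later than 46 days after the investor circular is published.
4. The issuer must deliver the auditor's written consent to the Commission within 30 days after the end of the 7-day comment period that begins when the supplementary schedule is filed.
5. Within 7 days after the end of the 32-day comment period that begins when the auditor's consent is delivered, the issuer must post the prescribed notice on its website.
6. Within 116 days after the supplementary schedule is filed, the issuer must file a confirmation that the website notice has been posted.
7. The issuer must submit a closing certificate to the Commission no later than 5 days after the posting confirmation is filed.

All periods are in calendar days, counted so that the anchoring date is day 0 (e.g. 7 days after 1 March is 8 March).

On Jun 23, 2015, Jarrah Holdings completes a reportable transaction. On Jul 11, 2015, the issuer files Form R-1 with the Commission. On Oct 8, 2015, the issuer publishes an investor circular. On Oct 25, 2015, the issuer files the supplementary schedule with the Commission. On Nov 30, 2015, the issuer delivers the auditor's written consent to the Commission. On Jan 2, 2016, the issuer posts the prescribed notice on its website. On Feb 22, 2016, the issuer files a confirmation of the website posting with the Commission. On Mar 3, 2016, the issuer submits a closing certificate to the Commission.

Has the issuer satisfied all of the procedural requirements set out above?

(1) due by Jun 23, 2015 + 20 days = Jul 13, 2015; Jul 11, 2015 is within that limit.
(2) due by Jul 11, 2015 + 90 days = Oct 9, 2015; Oct 8, 2015 is within that limit.
(3) due by Oct 8, 2015 + 46 days = Nov 23, 2015; done Oct 25, 2015 — timely.
(4) due by Nov 1, 2015 + 30 days = Dec 1, 2015; Nov 30, 2015 is within that limit.
(5) due by Jan 1, 2016 + 7 days = Jan 8, 2016; done Jan 2, 2016 — timely.
(6) due by Oct 25, 2015 + 116 days = Feb 18, 2016; not done until Feb 22, 2016, 4 days after the deadline.
No need to go further; step 6 was not satisfied.

No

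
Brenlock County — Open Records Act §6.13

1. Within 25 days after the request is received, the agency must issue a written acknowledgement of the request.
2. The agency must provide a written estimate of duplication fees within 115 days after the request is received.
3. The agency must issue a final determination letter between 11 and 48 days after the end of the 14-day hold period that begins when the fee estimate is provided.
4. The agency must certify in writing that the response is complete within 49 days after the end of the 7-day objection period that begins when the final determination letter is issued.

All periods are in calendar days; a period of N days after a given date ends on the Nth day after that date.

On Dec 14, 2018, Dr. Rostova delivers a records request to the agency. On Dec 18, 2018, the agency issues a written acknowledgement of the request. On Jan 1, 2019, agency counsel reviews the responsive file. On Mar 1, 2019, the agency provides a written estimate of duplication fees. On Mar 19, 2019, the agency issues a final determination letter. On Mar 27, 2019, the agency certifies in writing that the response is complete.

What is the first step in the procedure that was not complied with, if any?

Step 1 — counting 25 days from Dec 14, 2018 (when the request is received) gives a deadline of Jan 8, 2019; done Dec 18, 2018 — timely.
Step 2 — counting 115 days from Dec 14, 2018 (when the request is received) gives a deadline of Apr 8, 2019; Mar 1, 2019 is within that limit.
Step 3 — 11 and 48 days from Mar 15, 2019 (end of the 14-day hold period, which began when the fee estimate is provided on Mar 1, 2019) are Mar 26, 2019 and May 2, 2019 respectively; done Mar 19, 2019 — 7 days before the window opened.

Step 3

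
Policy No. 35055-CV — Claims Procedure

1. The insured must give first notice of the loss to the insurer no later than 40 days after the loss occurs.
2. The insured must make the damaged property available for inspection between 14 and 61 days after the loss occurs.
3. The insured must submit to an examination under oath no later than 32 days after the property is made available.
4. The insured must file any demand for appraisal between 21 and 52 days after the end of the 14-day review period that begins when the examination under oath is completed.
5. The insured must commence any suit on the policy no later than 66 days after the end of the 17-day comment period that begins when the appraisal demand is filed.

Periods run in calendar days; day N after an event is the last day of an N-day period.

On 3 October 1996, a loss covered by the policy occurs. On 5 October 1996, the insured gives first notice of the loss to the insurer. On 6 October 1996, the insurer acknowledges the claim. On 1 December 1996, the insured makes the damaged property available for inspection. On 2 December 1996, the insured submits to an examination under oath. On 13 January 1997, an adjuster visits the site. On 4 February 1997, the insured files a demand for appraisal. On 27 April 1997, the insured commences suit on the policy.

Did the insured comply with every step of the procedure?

Yes

(1) due by 3 October 1996 + 40 days = 12 November 1996; done 5 October 1996 — timely.
(2) the permitted window runs from 3 October 1996 + 14 = 17 October 1996 to 3 October 1996 + 61 = 3 December 1996; done 1 December 1996 — within the window.
(3) due by 1 December 1996 + 32 days = 2 January 1997; completed 2 December 1996, before the deadline.
(4) the permitted window runs from 16 December 1996 + 21 = 6 January 1997 to 16 December 1996 + 52 = 6 February 1997; done 4 February 1997, which is between those dates.
(5) due by 21 February 1997 + 66 days = 28 April 1997; 27 April 1997 is within that limit.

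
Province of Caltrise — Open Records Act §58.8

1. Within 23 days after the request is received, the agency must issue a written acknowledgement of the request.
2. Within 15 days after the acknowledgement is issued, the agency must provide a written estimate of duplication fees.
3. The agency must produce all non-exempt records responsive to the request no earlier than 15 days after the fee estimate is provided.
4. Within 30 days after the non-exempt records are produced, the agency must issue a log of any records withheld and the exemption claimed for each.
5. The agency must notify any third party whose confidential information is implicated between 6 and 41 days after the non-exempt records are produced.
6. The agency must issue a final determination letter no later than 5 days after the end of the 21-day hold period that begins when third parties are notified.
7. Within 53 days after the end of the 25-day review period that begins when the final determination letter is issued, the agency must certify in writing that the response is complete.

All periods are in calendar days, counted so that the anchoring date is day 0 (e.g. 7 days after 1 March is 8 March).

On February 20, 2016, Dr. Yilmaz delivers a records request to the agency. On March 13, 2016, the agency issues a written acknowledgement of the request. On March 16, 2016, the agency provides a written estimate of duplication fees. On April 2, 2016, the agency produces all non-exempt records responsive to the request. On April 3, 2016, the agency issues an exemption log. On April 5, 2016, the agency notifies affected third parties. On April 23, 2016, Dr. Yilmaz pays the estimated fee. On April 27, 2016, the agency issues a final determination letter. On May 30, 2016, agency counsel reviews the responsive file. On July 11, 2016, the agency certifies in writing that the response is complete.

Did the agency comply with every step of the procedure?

No

(1) due by February 20, 2016 + 23 days = March 14, 2016; March 13, 2016 is within that limit.
(2) due by March 13, 2016 + 15 days = March 28, 2016; completed March 16, 2016, before the deadline.
(3) permitted from March 16, 2016 + 15 days = March 31, 2016 onward; April 2, 2016 is on or after that date.
(4) due by April 2, 2016 + 30 days = May 2, 2016; April 3, 2016 is within that limit.
(5) the permitted window runs from April 2, 2016 + 6 = April 8, 2016 to April 2, 2016 + 41 = May 13, 2016; April 5, 2016 is 3 days too early.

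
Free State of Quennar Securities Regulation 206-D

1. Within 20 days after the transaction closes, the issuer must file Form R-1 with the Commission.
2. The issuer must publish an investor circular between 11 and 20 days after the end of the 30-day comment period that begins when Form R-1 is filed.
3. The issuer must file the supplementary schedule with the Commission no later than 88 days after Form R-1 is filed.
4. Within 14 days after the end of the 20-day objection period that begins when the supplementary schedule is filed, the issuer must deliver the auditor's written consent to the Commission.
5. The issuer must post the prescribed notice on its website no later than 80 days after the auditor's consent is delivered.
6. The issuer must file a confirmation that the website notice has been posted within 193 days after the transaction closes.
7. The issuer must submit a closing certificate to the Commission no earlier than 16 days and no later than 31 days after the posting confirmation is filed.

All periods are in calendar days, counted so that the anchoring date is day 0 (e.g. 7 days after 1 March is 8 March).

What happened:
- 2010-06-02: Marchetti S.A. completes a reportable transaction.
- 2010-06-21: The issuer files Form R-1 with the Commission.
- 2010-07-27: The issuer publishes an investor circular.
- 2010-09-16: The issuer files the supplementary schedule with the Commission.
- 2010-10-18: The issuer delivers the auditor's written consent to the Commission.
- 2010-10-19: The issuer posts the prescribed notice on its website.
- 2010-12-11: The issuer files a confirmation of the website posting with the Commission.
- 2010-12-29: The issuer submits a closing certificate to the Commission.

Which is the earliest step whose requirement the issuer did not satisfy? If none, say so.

(1) due by 2010-06-02 + 20 days = 2010-06-22; 2010-06-21 is within that limit.
(2) the permitted window runs from 2010-07-21 + 11 = 2010-08-01 to 2010-07-21 + 20 = 2010-08-10; 2010-07-27 is 5 days too early.
Later steps need not be reached.

Step 2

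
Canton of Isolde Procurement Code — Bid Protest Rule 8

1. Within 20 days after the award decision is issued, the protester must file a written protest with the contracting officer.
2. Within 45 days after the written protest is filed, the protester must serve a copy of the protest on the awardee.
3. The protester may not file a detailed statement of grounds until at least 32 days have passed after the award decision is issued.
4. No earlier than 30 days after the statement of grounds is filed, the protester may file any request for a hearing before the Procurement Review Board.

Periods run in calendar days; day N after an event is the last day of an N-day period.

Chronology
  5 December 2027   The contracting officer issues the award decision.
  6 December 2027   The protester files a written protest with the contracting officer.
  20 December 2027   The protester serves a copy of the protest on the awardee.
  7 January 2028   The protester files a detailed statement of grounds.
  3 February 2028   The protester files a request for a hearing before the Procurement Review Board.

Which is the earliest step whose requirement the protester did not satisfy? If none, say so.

Step 4

Step 1: 20 days after 5 December 2027 (when the award decision is issued) is 25 December 2027; 6 December 2027 is within that limit.
Step 2: 45 days after 6 December 2027 (when the written protest is filed) is 20 January 2028; 20 December 2027 is within that limit.
Step 3: the earliest permitted date is 32 days after 5 December 2027 (when the award decision is issued), i.e. 6 January 2028; 7 January 2028 is on or after that date.
Step 4: the earliest permitted date is 30 days after 7 January 2028 (when the statement of grounds is filed), i.e. 6 February 2028; acted on 3 February 2028, 3 days prematurely.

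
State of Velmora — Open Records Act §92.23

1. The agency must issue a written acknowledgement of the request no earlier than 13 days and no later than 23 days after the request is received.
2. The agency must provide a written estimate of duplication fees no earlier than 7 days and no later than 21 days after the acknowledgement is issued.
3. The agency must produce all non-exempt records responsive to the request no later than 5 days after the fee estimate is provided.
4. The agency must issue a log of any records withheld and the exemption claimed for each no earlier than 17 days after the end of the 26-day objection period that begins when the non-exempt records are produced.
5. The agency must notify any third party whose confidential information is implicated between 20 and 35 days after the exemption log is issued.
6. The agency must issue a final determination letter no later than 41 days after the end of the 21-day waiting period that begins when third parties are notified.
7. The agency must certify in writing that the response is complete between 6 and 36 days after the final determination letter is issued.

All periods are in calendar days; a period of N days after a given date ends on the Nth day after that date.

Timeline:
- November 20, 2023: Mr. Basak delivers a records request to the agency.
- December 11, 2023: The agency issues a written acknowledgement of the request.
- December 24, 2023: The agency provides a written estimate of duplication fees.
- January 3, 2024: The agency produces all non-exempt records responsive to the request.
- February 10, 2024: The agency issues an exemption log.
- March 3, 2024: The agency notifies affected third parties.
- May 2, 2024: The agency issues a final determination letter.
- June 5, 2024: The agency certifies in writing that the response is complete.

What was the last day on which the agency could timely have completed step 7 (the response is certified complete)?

June 7, 2024

Step 7 runs from May 2, 2024, when the final determination letter is issued. The window is 6–36 days after May 2, 2024; it closes on June 7, 2024.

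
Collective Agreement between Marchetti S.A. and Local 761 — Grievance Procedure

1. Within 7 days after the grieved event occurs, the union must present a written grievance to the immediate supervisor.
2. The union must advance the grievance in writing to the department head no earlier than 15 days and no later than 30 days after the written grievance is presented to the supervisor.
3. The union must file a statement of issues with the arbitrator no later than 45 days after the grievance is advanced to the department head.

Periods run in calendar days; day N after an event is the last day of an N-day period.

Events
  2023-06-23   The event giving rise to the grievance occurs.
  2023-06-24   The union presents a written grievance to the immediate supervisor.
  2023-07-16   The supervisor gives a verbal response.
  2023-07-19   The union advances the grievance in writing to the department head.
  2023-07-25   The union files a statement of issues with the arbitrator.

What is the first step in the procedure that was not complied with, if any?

Step 1: 7 days after 2023-06-23 (when the grieved event occurs) is 2023-06-30; done 2023-06-24 — timely.
Step 2: the window is 15–30 days after 2023-06-24 (when the written grievance is presented to the supervisor), so 2023-07-09 through 2023-07-24; 2023-07-19 falls inside that range.
Step 3: 45 days after 2023-07-19 (when the grievance is advanced to the department head) is 2023-09-02; done 2023-07-25 — timely.

None — every step was satisfied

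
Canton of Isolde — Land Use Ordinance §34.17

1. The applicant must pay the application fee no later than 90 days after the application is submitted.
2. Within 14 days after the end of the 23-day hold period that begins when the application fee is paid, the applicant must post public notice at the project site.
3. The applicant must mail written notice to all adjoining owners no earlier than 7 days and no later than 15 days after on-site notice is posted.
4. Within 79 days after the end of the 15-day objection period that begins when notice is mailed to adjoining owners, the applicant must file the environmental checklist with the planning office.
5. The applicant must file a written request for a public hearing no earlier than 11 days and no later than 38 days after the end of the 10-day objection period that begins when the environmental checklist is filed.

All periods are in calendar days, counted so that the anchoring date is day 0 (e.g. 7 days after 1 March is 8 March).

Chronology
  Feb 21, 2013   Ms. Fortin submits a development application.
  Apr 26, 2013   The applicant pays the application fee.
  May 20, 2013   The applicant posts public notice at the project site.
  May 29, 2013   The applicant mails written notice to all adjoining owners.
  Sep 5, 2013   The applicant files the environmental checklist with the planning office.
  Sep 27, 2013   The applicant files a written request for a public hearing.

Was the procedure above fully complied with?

No

(1) due by Feb 21, 2013 + 90 days = May 22, 2013; completed Apr 26, 2013, before the deadline.
(2) due by May 19, 2013 + 14 days = Jun 2, 2013; done May 20, 2013 — timely.
(3) the permitted window runs from May 20, 2013 + 7 = May 27, 2013 to May 20, 2013 + 15 = Jun 4, 2013; May 29, 2013 falls inside that range.
(4) due by Jun 13, 2013 + 79 days = Aug 31, 2013; done Sep 5, 2013 — 5 days late.
Later steps need not be reached.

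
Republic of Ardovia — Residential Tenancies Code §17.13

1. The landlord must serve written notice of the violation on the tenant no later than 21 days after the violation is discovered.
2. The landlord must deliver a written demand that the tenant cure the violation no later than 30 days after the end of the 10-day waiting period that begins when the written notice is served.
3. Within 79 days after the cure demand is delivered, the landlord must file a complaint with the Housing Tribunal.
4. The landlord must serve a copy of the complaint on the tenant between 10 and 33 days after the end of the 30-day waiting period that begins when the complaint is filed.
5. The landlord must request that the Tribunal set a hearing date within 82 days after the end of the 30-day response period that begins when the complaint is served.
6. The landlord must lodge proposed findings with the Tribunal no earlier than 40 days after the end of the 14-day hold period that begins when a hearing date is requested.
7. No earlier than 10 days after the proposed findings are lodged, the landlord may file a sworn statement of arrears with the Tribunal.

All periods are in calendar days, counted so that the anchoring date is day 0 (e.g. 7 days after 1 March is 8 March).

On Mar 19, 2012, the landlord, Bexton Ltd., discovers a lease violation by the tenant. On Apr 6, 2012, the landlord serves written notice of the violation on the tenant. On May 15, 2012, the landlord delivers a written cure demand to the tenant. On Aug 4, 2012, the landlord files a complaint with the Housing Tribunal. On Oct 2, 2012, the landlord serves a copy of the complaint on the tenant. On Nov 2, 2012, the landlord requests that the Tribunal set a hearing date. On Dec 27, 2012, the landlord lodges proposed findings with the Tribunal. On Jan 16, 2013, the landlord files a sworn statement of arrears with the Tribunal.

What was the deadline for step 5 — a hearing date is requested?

The complaint is served on Oct 2, 2012; the 30-day response period therefore ends Nov 1, 2012, and step 5 runs from that date. 82 days after Nov 1, 2012 is Jan 22, 2013.

Jan 22, 2013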